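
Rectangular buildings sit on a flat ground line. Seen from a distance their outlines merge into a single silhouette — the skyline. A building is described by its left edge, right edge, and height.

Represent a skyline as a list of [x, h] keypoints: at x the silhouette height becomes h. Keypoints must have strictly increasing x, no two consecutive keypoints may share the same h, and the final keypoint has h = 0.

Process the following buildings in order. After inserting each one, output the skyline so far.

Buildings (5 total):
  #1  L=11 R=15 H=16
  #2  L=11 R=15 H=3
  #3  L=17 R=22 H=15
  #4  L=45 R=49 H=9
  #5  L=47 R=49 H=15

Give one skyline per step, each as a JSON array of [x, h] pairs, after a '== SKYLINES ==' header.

== SKYLINES ==
[[11,16],[15,0]]
[[11,16],[15,0]]
[[11,16],[15,0],[17,15],[22,0]]
[[11,16],[15,0],[17,15],[22,0],[45,9],[49,0]]
[[11,16],[15,0],[17,15],[22,0],[45,9],[47,15],[49,0]]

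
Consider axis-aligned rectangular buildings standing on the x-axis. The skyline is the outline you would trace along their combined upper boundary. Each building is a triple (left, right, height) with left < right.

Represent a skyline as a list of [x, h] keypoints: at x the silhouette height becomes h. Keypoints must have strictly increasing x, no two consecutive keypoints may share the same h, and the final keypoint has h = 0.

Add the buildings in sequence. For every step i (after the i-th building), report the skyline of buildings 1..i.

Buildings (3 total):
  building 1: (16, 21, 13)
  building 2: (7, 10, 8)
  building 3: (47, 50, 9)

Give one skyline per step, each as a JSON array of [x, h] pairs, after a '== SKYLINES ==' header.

== SKYLINES ==
[[16,13],[21,0]]
[[7,8],[10,0],[16,13],[21,0]]
[[7,8],[10,0],[16,13],[21,0],[47,9],[50,0]]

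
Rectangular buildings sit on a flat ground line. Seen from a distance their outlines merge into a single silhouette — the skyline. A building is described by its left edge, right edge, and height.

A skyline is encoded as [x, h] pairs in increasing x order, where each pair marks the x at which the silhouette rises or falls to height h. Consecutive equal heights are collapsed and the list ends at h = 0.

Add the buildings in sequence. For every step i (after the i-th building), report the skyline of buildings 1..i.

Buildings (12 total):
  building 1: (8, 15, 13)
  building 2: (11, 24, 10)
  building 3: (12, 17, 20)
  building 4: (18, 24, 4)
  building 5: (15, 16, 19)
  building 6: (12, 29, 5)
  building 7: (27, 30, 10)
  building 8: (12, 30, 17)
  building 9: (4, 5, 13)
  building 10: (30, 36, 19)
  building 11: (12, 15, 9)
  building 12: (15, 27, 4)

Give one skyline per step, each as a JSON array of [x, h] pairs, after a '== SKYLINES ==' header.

== SKYLINES ==
[[8,13],[15,0]]
[[8,13],[15,10],[24,0]]
[[8,13],[12,20],[17,10],[24,0]]
[[8,13],[12,20],[17,10],[24,0]]
[[8,13],[12,20],[17,10],[24,0]]
[[8,13],[12,20],[17,10],[24,5],[29,0]]
[[8,13],[12,20],[17,10],[24,5],[27,10],[30,0]]
[[8,13],[12,20],[17,17],[30,0]]
[[4,13],[5,0],[8,13],[12,20],[17,17],[30,0]]
[[4,13],[5,0],[8,13],[12,20],[17,17],[30,19],[36,0]]
[[4,13],[5,0],[8,13],[12,20],[17,17],[30,19],[36,0]]
[[4,13],[5,0],[8,13],[12,20],[17,17],[30,19],[36,0]]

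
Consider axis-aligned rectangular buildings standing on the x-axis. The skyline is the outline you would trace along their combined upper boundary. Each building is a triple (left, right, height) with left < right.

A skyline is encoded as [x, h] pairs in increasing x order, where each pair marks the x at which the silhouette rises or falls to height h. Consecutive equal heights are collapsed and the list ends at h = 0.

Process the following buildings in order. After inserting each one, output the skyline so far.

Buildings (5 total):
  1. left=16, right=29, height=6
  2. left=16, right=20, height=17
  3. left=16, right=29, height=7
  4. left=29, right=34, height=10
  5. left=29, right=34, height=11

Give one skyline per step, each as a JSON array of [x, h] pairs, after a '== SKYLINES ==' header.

== SKYLINES ==
[[16,6],[29,0]]
[[16,17],[20,6],[29,0]]
[[16,17],[20,7],[29,0]]
[[16,17],[20,7],[29,10],[34,0]]
[[16,17],[20,7],[29,11],[34,0]]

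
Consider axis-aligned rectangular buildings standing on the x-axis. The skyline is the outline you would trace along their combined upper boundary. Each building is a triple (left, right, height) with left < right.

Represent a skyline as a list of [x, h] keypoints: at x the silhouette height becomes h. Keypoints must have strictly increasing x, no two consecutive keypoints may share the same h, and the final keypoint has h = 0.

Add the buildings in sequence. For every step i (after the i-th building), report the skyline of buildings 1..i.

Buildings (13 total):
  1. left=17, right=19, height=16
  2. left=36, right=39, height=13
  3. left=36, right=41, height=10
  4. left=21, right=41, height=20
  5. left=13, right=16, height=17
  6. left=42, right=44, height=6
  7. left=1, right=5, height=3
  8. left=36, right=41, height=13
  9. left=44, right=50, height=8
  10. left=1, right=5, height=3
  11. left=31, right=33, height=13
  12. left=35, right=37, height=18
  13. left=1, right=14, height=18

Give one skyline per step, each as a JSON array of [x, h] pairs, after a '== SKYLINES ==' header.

== SKYLINES ==
[[17,16],[19,0]]
[[17,16],[19,0],[36,13],[39,0]]
[[17,16],[19,0],[36,13],[39,10],[41,0]]
[[17,16],[19,0],[21,20],[41,0]]
[[13,17],[16,0],[17,16],[19,0],[21,20],[41,0]]
[[13,17],[16,0],[17,16],[19,0],[21,20],[41,0],[42,6],[44,0]]
[[1,3],[5,0],[13,17],[16,0],[17,16],[19,0],[21,20],[41,0],[42,6],[44,0]]
[[1,3],[5,0],[13,17],[16,0],[17,16],[19,0],[21,20],[41,0],[42,6],[44,0]]
[[1,3],[5,0],[13,17],[16,0],[17,16],[19,0],[21,20],[41,0],[42,6],[44,8],[50,0]]
[[1,3],[5,0],[13,17],[16,0],[17,16],[19,0],[21,20],[41,0],[42,6],[44,8],[50,0]]
[[1,3],[5,0],[13,17],[16,0],[17,16],[19,0],[21,20],[41,0],[42,6],[44,8],[50,0]]
[[1,3],[5,0],[13,17],[16,0],[17,16],[19,0],[21,20],[41,0],[42,6],[44,8],[50,0]]
[[1,18],[14,17],[16,0],[17,16],[19,0],[21,20],[41,0],[42,6],[44,8],[50,0]]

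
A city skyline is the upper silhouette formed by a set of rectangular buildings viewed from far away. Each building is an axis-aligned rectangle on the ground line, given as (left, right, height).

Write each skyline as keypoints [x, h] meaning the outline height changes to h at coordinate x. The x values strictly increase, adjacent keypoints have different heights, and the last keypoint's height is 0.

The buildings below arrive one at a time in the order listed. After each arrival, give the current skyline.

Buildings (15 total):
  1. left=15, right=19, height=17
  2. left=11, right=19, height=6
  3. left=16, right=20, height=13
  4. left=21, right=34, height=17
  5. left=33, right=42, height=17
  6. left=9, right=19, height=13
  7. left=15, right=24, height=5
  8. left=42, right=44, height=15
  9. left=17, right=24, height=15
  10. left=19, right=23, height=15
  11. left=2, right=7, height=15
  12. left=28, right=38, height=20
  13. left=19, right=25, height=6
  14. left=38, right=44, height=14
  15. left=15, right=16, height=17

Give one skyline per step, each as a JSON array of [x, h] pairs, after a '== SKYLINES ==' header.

== SKYLINES ==
[[15,17],[19,0]]
[[11,6],[15,17],[19,0]]
[[11,6],[15,17],[19,13],[20,0]]
[[11,6],[15,17],[19,13],[20,0],[21,17],[34,0]]
[[11,6],[15,17],[19,13],[20,0],[21,17],[42,0]]
[[9,13],[15,17],[19,13],[20,0],[21,17],[42,0]]
[[9,13],[15,17],[19,13],[20,5],[21,17],[42,0]]
[[9,13],[15,17],[19,13],[20,5],[21,17],[42,15],[44,0]]
[[9,13],[15,17],[19,15],[21,17],[42,15],[44,0]]
[[9,13],[15,17],[19,15],[21,17],[42,15],[44,0]]
[[2,15],[7,0],[9,13],[15,17],[19,15],[21,17],[42,15],[44,0]]
[[2,15],[7,0],[9,13],[15,17],[19,15],[21,17],[28,20],[38,17],[42,15],[44,0]]
[[2,15],[7,0],[9,13],[15,17],[19,15],[21,17],[28,20],[38,17],[42,15],[44,0]]
[[2,15],[7,0],[9,13],[15,17],[19,15],[21,17],[28,20],[38,17],[42,15],[44,0]]
[[2,15],[7,0],[9,13],[15,17],[19,15],[21,17],[28,20],[38,17],[42,15],[44,0]]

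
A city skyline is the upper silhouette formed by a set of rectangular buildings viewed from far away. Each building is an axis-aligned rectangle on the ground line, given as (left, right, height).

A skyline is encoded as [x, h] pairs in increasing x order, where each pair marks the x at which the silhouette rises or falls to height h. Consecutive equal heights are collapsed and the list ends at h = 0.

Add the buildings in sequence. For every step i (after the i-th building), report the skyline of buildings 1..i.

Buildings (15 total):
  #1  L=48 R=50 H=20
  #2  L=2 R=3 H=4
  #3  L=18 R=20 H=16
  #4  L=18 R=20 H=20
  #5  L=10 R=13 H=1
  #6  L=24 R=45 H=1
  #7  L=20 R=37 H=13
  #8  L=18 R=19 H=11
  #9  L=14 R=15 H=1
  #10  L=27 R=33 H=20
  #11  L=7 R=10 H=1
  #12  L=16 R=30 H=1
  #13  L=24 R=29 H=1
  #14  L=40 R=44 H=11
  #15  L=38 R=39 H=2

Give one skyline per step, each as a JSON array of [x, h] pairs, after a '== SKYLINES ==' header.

== SKYLINES ==
[[48,20],[50,0]]
[[2,4],[3,0],[48,20],[50,0]]
[[2,4],[3,0],[18,16],[20,0],[48,20],[50,0]]
[[2,4],[3,0],[18,20],[20,0],[48,20],[50,0]]
[[2,4],[3,0],[10,1],[13,0],[18,20],[20,0],[48,20],[50,0]]
[[2,4],[3,0],[10,1],[13,0],[18,20],[20,0],[24,1],[45,0],[48,20],[50,0]]
[[2,4],[3,0],[10,1],[13,0],[18,20],[20,13],[37,1],[45,0],[48,20],[50,0]]
[[2,4],[3,0],[10,1],[13,0],[18,20],[20,13],[37,1],[45,0],[48,20],[50,0]]
[[2,4],[3,0],[10,1],[13,0],[14,1],[15,0],[18,20],[20,13],[37,1],[45,0],[48,20],[50,0]]
[[2,4],[3,0],[10,1],[13,0],[14,1],[15,0],[18,20],[20,13],[27,20],[33,13],[37,1],[45,0],[48,20],[50,0]]
[[2,4],[3,0],[7,1],[13,0],[14,1],[15,0],[18,20],[20,13],[27,20],[33,13],[37,1],[45,0],[48,20],[50,0]]
[[2,4],[3,0],[7,1],[13,0],[14,1],[15,0],[16,1],[18,20],[20,13],[27,20],[33,13],[37,1],[45,0],[48,20],[50,0]]
[[2,4],[3,0],[7,1],[13,0],[14,1],[15,0],[16,1],[18,20],[20,13],[27,20],[33,13],[37,1],[45,0],[48,20],[50,0]]
[[2,4],[3,0],[7,1],[13,0],[14,1],[15,0],[16,1],[18,20],[20,13],[27,20],[33,13],[37,1],[40,11],[44,1],[45,0],[48,20],[50,0]]
[[2,4],[3,0],[7,1],[13,0],[14,1],[15,0],[16,1],[18,20],[20,13],[27,20],[33,13],[37,1],[38,2],[39,1],[40,11],[44,1],[45,0],[48,20],[50,0]]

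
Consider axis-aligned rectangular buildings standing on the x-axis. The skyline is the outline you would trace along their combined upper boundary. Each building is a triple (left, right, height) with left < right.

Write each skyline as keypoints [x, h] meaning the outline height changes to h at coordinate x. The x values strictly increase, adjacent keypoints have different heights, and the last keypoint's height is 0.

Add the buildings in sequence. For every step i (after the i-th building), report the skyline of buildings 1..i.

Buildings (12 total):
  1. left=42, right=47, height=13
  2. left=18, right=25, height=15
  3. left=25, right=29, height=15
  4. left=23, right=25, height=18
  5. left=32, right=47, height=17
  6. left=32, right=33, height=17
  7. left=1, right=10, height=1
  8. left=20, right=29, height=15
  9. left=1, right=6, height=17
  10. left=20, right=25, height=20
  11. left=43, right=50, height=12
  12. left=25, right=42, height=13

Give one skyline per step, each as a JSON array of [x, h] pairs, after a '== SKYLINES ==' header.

== SKYLINES ==
[[42,13],[47,0]]
[[18,15],[25,0],[42,13],[47,0]]
[[18,15],[29,0],[42,13],[47,0]]
[[18,15],[23,18],[25,15],[29,0],[42,13],[47,0]]
[[18,15],[23,18],[25,15],[29,0],[32,17],[47,0]]
[[18,15],[23,18],[25,15],[29,0],[32,17],[47,0]]
[[1,1],[10,0],[18,15],[23,18],[25,15],[29,0],[32,17],[47,0]]
[[1,1],[10,0],[18,15],[23,18],[25,15],[29,0],[32,17],[47,0]]
[[1,17],[6,1],[10,0],[18,15],[23,18],[25,15],[29,0],[32,17],[47,0]]
[[1,17],[6,1],[10,0],[18,15],[20,20],[25,15],[29,0],[32,17],[47,0]]
[[1,17],[6,1],[10,0],[18,15],[20,20],[25,15],[29,0],[32,17],[47,12],[50,0]]
[[1,17],[6,1],[10,0],[18,15],[20,20],[25,15],[29,13],[32,17],[47,12],[50,0]]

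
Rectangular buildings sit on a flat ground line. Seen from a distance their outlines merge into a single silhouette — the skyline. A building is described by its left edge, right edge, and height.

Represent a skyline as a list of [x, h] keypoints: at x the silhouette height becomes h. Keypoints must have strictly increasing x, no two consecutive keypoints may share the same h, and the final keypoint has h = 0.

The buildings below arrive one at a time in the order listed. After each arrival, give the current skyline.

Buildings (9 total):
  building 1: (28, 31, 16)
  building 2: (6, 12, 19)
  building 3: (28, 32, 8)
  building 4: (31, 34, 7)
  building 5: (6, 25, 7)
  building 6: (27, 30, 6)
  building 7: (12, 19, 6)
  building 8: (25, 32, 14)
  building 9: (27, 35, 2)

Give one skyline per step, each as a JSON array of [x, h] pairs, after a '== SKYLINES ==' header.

== SKYLINES ==
[[28,16],[31,0]]
[[6,19],[12,0],[28,16],[31,0]]
[[6,19],[12,0],[28,16],[31,8],[32,0]]
[[6,19],[12,0],[28,16],[31,8],[32,7],[34,0]]
[[6,19],[12,7],[25,0],[28,16],[31,8],[32,7],[34,0]]
[[6,19],[12,7],[25,0],[27,6],[28,16],[31,8],[32,7],[34,0]]
[[6,19],[12,7],[25,0],[27,6],[28,16],[31,8],[32,7],[34,0]]
[[6,19],[12,7],[25,14],[28,16],[31,14],[32,7],[34,0]]
[[6,19],[12,7],[25,14],[28,16],[31,14],[32,7],[34,2],[35,0]]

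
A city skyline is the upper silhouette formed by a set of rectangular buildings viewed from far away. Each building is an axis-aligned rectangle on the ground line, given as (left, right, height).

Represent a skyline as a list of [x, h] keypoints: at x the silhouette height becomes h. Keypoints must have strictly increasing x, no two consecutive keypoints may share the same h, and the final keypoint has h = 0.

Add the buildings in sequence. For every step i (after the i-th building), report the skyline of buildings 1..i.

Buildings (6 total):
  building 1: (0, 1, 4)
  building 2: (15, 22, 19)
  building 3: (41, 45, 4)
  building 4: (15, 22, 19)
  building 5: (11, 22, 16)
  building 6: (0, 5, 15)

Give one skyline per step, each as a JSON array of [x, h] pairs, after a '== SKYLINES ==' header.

== SKYLINES ==
[[0,4],[1,0]]
[[0,4],[1,0],[15,19],[22,0]]
[[0,4],[1,0],[15,19],[22,0],[41,4],[45,0]]
[[0,4],[1,0],[15,19],[22,0],[41,4],[45,0]]
[[0,4],[1,0],[11,16],[15,19],[22,0],[41,4],[45,0]]
[[0,15],[5,0],[11,16],[15,19],[22,0],[41,4],[45,0]]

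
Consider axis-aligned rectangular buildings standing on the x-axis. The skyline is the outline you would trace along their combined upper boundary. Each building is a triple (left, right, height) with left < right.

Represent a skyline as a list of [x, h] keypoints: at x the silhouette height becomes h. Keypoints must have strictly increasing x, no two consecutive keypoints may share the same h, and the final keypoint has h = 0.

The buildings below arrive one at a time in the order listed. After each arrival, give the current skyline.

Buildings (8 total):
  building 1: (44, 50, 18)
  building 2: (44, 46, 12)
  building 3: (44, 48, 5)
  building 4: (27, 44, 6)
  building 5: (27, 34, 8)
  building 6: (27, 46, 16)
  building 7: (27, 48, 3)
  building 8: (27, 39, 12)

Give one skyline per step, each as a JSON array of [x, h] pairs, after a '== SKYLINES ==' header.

== SKYLINES ==
[[44,18],[50,0]]
[[44,18],[50,0]]
[[44,18],[50,0]]
[[27,6],[44,18],[50,0]]
[[27,8],[34,6],[44,18],[50,0]]
[[27,16],[44,18],[50,0]]
[[27,16],[44,18],[50,0]]
[[27,16],[44,18],[50,0]]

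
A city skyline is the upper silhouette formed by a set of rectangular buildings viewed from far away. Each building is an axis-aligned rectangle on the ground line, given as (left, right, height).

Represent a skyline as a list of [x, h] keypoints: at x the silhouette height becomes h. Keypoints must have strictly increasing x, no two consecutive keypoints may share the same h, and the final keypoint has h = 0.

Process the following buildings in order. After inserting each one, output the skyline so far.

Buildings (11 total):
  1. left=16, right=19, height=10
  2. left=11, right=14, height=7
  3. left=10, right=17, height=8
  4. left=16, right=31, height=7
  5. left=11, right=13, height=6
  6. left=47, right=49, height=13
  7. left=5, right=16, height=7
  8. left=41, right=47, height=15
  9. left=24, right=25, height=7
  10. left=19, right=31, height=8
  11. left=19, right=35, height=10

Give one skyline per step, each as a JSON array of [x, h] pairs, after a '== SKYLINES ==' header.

== SKYLINES ==
[[16,10],[19,0]]
[[11,7],[14,0],[16,10],[19,0]]
[[10,8],[16,10],[19,0]]
[[10,8],[16,10],[19,7],[31,0]]
[[10,8],[16,10],[19,7],[31,0]]
[[10,8],[16,10],[19,7],[31,0],[47,13],[49,0]]
[[5,7],[10,8],[16,10],[19,7],[31,0],[47,13],[49,0]]
[[5,7],[10,8],[16,10],[19,7],[31,0],[41,15],[47,13],[49,0]]
[[5,7],[10,8],[16,10],[19,7],[31,0],[41,15],[47,13],[49,0]]
[[5,7],[10,8],[16,10],[19,8],[31,0],[41,15],[47,13],[49,0]]
[[5,7],[10,8],[16,10],[35,0],[41,15],[47,13],[49,0]]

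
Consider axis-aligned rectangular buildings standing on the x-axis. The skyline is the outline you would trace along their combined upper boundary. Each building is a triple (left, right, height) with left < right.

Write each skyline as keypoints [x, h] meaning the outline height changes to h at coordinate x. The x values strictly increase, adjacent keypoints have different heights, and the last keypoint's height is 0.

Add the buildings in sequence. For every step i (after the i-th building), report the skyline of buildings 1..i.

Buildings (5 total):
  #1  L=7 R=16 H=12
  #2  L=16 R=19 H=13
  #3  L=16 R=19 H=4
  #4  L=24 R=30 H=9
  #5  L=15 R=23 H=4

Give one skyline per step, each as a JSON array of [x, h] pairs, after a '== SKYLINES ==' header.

== SKYLINES ==
[[7,12],[16,0]]
[[7,12],[16,13],[19,0]]
[[7,12],[16,13],[19,0]]
[[7,12],[16,13],[19,0],[24,9],[30,0]]
[[7,12],[16,13],[19,4],[23,0],[24,9],[30,0]]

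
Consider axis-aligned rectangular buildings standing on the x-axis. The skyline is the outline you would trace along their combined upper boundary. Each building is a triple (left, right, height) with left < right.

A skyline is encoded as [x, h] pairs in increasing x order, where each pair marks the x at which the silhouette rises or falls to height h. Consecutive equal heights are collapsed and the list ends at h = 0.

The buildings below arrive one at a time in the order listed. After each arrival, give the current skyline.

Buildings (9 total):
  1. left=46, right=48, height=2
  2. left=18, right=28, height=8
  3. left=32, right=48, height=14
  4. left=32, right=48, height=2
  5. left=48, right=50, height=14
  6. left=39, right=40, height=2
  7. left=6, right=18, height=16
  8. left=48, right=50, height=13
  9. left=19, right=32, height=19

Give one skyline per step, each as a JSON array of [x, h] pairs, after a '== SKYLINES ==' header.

== SKYLINES ==
[[46,2],[48,0]]
[[18,8],[28,0],[46,2],[48,0]]
[[18,8],[28,0],[32,14],[48,0]]
[[18,8],[28,0],[32,14],[48,0]]
[[18,8],[28,0],[32,14],[50,0]]
[[18,8],[28,0],[32,14],[50,0]]
[[6,16],[18,8],[28,0],[32,14],[50,0]]
[[6,16],[18,8],[28,0],[32,14],[50,0]]
[[6,16],[18,8],[19,19],[32,14],[50,0]]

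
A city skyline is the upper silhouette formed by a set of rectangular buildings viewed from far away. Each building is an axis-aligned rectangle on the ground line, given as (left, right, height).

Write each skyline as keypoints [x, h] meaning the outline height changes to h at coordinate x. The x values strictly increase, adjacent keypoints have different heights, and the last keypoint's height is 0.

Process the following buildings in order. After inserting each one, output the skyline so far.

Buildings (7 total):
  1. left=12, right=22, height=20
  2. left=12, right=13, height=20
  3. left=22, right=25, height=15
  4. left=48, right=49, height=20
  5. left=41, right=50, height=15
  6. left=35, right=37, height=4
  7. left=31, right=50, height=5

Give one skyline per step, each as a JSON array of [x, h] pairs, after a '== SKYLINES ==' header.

== SKYLINES ==
[[12,20],[22,0]]
[[12,20],[22,0]]
[[12,20],[22,15],[25,0]]
[[12,20],[22,15],[25,0],[48,20],[49,0]]
[[12,20],[22,15],[25,0],[41,15],[48,20],[49,15],[50,0]]
[[12,20],[22,15],[25,0],[35,4],[37,0],[41,15],[48,20],[49,15],[50,0]]
[[12,20],[22,15],[25,0],[31,5],[41,15],[48,20],[49,15],[50,0]]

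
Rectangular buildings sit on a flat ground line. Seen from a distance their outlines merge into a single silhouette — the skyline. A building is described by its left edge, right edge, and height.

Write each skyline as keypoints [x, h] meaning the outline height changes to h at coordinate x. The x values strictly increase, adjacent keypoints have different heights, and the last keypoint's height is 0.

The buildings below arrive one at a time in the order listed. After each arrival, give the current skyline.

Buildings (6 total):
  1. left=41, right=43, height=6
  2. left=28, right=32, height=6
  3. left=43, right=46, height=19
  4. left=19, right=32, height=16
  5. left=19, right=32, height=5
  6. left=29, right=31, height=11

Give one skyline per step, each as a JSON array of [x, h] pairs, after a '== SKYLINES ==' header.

== SKYLINES ==
[[41,6],[43,0]]
[[28,6],[32,0],[41,6],[43,0]]
[[28,6],[32,0],[41,6],[43,19],[46,0]]
[[19,16],[32,0],[41,6],[43,19],[46,0]]
[[19,16],[32,0],[41,6],[43,19],[46,0]]
[[19,16],[32,0],[41,6],[43,19],[46,0]]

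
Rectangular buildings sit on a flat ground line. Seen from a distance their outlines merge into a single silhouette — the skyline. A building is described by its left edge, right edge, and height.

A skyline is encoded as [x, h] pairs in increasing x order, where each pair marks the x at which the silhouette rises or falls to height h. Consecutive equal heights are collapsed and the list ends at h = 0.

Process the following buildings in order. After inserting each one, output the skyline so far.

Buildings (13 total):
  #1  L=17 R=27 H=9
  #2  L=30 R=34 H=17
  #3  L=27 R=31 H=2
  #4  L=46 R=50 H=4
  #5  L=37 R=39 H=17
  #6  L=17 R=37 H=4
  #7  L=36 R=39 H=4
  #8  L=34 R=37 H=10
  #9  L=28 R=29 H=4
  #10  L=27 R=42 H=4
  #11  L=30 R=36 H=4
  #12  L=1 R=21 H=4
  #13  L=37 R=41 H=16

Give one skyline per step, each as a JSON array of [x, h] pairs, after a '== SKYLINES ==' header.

== SKYLINES ==
[[17,9],[27,0]]
[[17,9],[27,0],[30,17],[34,0]]
[[17,9],[27,2],[30,17],[34,0]]
[[17,9],[27,2],[30,17],[34,0],[46,4],[50,0]]
[[17,9],[27,2],[30,17],[34,0],[37,17],[39,0],[46,4],[50,0]]
[[17,9],[27,4],[30,17],[34,4],[37,17],[39,0],[46,4],[50,0]]
[[17,9],[27,4],[30,17],[34,4],[37,17],[39,0],[46,4],[50,0]]
[[17,9],[27,4],[30,17],[34,10],[37,17],[39,0],[46,4],[50,0]]
[[17,9],[27,4],[30,17],[34,10],[37,17],[39,0],[46,4],[50,0]]
[[17,9],[27,4],[30,17],[34,10],[37,17],[39,4],[42,0],[46,4],[50,0]]
[[17,9],[27,4],[30,17],[34,10],[37,17],[39,4],[42,0],[46,4],[50,0]]
[[1,4],[17,9],[27,4],[30,17],[34,10],[37,17],[39,4],[42,0],[46,4],[50,0]]
[[1,4],[17,9],[27,4],[30,17],[34,10],[37,17],[39,16],[41,4],[42,0],[46,4],[50,0]]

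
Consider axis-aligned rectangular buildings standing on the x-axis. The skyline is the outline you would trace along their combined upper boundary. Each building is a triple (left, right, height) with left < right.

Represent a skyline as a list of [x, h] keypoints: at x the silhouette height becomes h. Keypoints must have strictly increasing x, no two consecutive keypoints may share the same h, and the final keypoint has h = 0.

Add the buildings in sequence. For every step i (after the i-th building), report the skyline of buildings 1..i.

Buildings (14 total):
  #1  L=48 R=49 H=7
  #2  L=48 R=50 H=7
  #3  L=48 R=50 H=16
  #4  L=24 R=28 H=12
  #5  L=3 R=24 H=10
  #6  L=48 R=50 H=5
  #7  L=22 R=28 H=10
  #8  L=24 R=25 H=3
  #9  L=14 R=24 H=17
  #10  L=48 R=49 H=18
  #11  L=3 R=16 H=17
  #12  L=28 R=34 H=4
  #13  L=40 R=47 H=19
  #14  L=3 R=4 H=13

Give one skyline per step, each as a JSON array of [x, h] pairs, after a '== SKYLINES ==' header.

== SKYLINES ==
[[48,7],[49,0]]
[[48,7],[50,0]]
[[48,16],[50,0]]
[[24,12],[28,0],[48,16],[50,0]]
[[3,10],[24,12],[28,0],[48,16],[50,0]]
[[3,10],[24,12],[28,0],[48,16],[50,0]]
[[3,10],[24,12],[28,0],[48,16],[50,0]]
[[3,10],[24,12],[28,0],[48,16],[50,0]]
[[3,10],[14,17],[24,12],[28,0],[48,16],[50,0]]
[[3,10],[14,17],[24,12],[28,0],[48,18],[49,16],[50,0]]
[[3,17],[24,12],[28,0],[48,18],[49,16],[50,0]]
[[3,17],[24,12],[28,4],[34,0],[48,18],[49,16],[50,0]]
[[3,17],[24,12],[28,4],[34,0],[40,19],[47,0],[48,18],[49,16],[50,0]]
[[3,17],[24,12],[28,4],[34,0],[40,19],[47,0],[48,18],[49,16],[50,0]]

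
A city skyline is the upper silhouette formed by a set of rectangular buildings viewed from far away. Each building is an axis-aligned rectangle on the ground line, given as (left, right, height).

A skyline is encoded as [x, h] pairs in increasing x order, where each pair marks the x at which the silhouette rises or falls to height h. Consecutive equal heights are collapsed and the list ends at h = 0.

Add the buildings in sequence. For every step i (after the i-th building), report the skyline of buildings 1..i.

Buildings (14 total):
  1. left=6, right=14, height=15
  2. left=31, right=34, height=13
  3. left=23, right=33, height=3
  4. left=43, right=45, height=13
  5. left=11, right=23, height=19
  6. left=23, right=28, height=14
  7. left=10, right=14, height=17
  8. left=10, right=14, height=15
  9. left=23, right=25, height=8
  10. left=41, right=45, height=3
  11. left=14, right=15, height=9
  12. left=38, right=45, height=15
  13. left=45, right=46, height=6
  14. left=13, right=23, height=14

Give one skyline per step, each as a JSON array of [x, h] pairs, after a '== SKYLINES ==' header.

== SKYLINES ==
[[6,15],[14,0]]
[[6,15],[14,0],[31,13],[34,0]]
[[6,15],[14,0],[23,3],[31,13],[34,0]]
[[6,15],[14,0],[23,3],[31,13],[34,0],[43,13],[45,0]]
[[6,15],[11,19],[23,3],[31,13],[34,0],[43,13],[45,0]]
[[6,15],[11,19],[23,14],[28,3],[31,13],[34,0],[43,13],[45,0]]
[[6,15],[10,17],[11,19],[23,14],[28,3],[31,13],[34,0],[43,13],[45,0]]
[[6,15],[10,17],[11,19],[23,14],[28,3],[31,13],[34,0],[43,13],[45,0]]
[[6,15],[10,17],[11,19],[23,14],[28,3],[31,13],[34,0],[43,13],[45,0]]
[[6,15],[10,17],[11,19],[23,14],[28,3],[31,13],[34,0],[41,3],[43,13],[45,0]]
[[6,15],[10,17],[11,19],[23,14],[28,3],[31,13],[34,0],[41,3],[43,13],[45,0]]
[[6,15],[10,17],[11,19],[23,14],[28,3],[31,13],[34,0],[38,15],[45,0]]
[[6,15],[10,17],[11,19],[23,14],[28,3],[31,13],[34,0],[38,15],[45,6],[46,0]]
[[6,15],[10,17],[11,19],[23,14],[28,3],[31,13],[34,0],[38,15],[45,6],[46,0]]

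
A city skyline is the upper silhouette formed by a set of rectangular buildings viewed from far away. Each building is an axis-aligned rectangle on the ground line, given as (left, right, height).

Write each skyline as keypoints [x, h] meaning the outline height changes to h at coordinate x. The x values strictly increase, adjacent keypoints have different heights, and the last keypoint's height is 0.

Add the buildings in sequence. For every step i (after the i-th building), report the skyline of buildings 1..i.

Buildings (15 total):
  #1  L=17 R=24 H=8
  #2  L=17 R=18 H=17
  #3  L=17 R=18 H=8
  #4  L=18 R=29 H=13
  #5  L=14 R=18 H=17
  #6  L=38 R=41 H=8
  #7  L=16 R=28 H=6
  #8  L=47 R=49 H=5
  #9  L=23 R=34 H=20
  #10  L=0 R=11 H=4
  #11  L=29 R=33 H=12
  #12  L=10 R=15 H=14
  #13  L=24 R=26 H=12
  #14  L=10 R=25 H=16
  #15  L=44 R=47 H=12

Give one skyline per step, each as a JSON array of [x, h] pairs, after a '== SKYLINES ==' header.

== SKYLINES ==
[[17,8],[24,0]]
[[17,17],[18,8],[24,0]]
[[17,17],[18,8],[24,0]]
[[17,17],[18,13],[29,0]]
[[14,17],[18,13],[29,0]]
[[14,17],[18,13],[29,0],[38,8],[41,0]]
[[14,17],[18,13],[29,0],[38,8],[41,0]]
[[14,17],[18,13],[29,0],[38,8],[41,0],[47,5],[49,0]]
[[14,17],[18,13],[23,20],[34,0],[38,8],[41,0],[47,5],[49,0]]
[[0,4],[11,0],[14,17],[18,13],[23,20],[34,0],[38,8],[41,0],[47,5],[49,0]]
[[0,4],[11,0],[14,17],[18,13],[23,20],[34,0],[38,8],[41,0],[47,5],[49,0]]
[[0,4],[10,14],[14,17],[18,13],[23,20],[34,0],[38,8],[41,0],[47,5],[49,0]]
[[0,4],[10,14],[14,17],[18,13],[23,20],[34,0],[38,8],[41,0],[47,5],[49,0]]
[[0,4],[10,16],[14,17],[18,16],[23,20],[34,0],[38,8],[41,0],[47,5],[49,0]]
[[0,4],[10,16],[14,17],[18,16],[23,20],[34,0],[38,8],[41,0],[44,12],[47,5],[49,0]]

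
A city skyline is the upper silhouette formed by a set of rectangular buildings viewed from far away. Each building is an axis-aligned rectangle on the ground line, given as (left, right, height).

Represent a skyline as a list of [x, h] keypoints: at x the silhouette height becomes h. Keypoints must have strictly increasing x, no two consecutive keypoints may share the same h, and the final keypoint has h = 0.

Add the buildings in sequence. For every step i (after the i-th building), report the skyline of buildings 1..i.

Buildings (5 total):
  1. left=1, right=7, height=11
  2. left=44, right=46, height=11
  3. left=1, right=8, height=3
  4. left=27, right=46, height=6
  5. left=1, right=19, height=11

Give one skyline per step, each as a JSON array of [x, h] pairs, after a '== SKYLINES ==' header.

== SKYLINES ==
[[1,11],[7,0]]
[[1,11],[7,0],[44,11],[46,0]]
[[1,11],[7,3],[8,0],[44,11],[46,0]]
[[1,11],[7,3],[8,0],[27,6],[44,11],[46,0]]
[[1,11],[19,0],[27,6],[44,11],[46,0]]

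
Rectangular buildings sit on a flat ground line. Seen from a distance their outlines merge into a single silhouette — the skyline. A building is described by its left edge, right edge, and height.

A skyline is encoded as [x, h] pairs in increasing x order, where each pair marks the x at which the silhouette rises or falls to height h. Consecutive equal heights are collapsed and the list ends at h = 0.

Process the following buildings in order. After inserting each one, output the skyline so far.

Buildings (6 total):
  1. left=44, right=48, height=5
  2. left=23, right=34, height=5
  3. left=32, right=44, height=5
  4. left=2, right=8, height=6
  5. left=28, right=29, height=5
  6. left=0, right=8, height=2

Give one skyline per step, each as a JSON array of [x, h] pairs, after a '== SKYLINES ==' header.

== SKYLINES ==
[[44,5],[48,0]]
[[23,5],[34,0],[44,5],[48,0]]
[[23,5],[48,0]]
[[2,6],[8,0],[23,5],[48,0]]
[[2,6],[8,0],[23,5],[48,0]]
[[0,2],[2,6],[8,0],[23,5],[48,0]]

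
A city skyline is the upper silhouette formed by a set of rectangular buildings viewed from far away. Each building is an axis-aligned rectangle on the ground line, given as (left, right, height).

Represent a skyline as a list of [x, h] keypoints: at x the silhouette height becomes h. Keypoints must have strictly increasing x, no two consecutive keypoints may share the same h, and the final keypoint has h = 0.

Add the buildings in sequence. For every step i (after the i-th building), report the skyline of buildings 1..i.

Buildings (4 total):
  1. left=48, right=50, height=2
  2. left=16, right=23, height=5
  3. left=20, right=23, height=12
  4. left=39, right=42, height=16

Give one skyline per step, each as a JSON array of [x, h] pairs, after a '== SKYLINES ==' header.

== SKYLINES ==
[[48,2],[50,0]]
[[16,5],[23,0],[48,2],[50,0]]
[[16,5],[20,12],[23,0],[48,2],[50,0]]
[[16,5],[20,12],[23,0],[39,16],[42,0],[48,2],[50,0]]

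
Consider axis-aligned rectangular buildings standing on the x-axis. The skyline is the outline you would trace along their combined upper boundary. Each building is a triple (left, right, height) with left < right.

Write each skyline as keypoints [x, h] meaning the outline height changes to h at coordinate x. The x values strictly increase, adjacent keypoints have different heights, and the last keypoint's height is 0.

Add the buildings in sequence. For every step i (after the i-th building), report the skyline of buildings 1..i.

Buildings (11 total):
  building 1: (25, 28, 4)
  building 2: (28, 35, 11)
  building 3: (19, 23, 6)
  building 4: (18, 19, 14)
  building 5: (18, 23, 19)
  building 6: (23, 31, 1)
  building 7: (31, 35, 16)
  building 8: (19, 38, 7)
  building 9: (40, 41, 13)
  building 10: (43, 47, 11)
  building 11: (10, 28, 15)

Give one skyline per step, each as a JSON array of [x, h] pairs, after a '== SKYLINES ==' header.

== SKYLINES ==
[[25,4],[28,0]]
[[25,4],[28,11],[35,0]]
[[19,6],[23,0],[25,4],[28,11],[35,0]]
[[18,14],[19,6],[23,0],[25,4],[28,11],[35,0]]
[[18,19],[23,0],[25,4],[28,11],[35,0]]
[[18,19],[23,1],[25,4],[28,11],[35,0]]
[[18,19],[23,1],[25,4],[28,11],[31,16],[35,0]]
[[18,19],[23,7],[28,11],[31,16],[35,7],[38,0]]
[[18,19],[23,7],[28,11],[31,16],[35,7],[38,0],[40,13],[41,0]]
[[18,19],[23,7],[28,11],[31,16],[35,7],[38,0],[40,13],[41,0],[43,11],[47,0]]
[[10,15],[18,19],[23,15],[28,11],[31,16],[35,7],[38,0],[40,13],[41,0],[43,11],[47,0]]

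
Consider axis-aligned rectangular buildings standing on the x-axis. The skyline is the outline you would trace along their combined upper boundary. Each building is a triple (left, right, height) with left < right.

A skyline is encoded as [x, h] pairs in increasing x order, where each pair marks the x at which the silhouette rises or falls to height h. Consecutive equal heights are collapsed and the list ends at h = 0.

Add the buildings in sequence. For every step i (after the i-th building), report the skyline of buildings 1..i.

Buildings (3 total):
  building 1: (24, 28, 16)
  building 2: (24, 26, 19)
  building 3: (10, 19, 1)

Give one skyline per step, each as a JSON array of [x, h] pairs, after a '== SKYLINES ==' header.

== SKYLINES ==
[[24,16],[28,0]]
[[24,19],[26,16],[28,0]]
[[10,1],[19,0],[24,19],[26,16],[28,0]]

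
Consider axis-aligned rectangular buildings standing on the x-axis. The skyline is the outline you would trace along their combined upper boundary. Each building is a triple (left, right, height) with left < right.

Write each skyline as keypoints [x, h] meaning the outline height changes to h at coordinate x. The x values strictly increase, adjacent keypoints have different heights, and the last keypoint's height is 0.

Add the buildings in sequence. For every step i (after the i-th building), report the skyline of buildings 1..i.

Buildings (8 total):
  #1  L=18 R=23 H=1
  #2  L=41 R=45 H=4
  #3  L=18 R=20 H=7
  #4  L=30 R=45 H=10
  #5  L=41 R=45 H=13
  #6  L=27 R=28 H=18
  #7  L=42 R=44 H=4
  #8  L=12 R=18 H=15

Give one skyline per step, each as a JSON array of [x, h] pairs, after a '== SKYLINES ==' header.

== SKYLINES ==
[[18,1],[23,0]]
[[18,1],[23,0],[41,4],[45,0]]
[[18,7],[20,1],[23,0],[41,4],[45,0]]
[[18,7],[20,1],[23,0],[30,10],[45,0]]
[[18,7],[20,1],[23,0],[30,10],[41,13],[45,0]]
[[18,7],[20,1],[23,0],[27,18],[28,0],[30,10],[41,13],[45,0]]
[[18,7],[20,1],[23,0],[27,18],[28,0],[30,10],[41,13],[45,0]]
[[12,15],[18,7],[20,1],[23,0],[27,18],[28,0],[30,10],[41,13],[45,0]]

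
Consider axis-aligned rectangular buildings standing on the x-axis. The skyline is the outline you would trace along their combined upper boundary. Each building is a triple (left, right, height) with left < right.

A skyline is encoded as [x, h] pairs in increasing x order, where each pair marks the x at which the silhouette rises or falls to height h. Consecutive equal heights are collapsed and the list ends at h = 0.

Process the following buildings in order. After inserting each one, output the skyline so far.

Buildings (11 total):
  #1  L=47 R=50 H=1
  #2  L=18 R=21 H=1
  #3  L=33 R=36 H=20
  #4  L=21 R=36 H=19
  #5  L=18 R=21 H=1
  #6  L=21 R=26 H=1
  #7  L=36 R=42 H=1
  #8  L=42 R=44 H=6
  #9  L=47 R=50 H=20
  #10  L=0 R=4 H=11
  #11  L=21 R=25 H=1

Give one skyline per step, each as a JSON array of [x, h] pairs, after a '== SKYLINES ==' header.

== SKYLINES ==
[[47,1],[50,0]]
[[18,1],[21,0],[47,1],[50,0]]
[[18,1],[21,0],[33,20],[36,0],[47,1],[50,0]]
[[18,1],[21,19],[33,20],[36,0],[47,1],[50,0]]
[[18,1],[21,19],[33,20],[36,0],[47,1],[50,0]]
[[18,1],[21,19],[33,20],[36,0],[47,1],[50,0]]
[[18,1],[21,19],[33,20],[36,1],[42,0],[47,1],[50,0]]
[[18,1],[21,19],[33,20],[36,1],[42,6],[44,0],[47,1],[50,0]]
[[18,1],[21,19],[33,20],[36,1],[42,6],[44,0],[47,20],[50,0]]
[[0,11],[4,0],[18,1],[21,19],[33,20],[36,1],[42,6],[44,0],[47,20],[50,0]]
[[0,11],[4,0],[18,1],[21,19],[33,20],[36,1],[42,6],[44,0],[47,20],[50,0]]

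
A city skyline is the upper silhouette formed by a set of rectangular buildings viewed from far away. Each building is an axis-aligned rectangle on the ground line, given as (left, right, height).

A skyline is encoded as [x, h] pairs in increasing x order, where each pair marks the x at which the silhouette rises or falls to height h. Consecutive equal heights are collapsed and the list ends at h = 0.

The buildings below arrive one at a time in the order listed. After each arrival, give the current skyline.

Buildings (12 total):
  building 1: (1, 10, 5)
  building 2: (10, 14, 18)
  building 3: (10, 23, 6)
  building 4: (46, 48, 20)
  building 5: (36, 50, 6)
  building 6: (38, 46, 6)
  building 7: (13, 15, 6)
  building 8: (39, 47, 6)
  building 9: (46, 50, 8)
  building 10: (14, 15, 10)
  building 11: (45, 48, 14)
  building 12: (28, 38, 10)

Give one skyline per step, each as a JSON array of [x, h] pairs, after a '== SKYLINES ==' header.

== SKYLINES ==
[[1,5],[10,0]]
[[1,5],[10,18],[14,0]]
[[1,5],[10,18],[14,6],[23,0]]
[[1,5],[10,18],[14,6],[23,0],[46,20],[48,0]]
[[1,5],[10,18],[14,6],[23,0],[36,6],[46,20],[48,6],[50,0]]
[[1,5],[10,18],[14,6],[23,0],[36,6],[46,20],[48,6],[50,0]]
[[1,5],[10,18],[14,6],[23,0],[36,6],[46,20],[48,6],[50,0]]
[[1,5],[10,18],[14,6],[23,0],[36,6],[46,20],[48,6],[50,0]]
[[1,5],[10,18],[14,6],[23,0],[36,6],[46,20],[48,8],[50,0]]
[[1,5],[10,18],[14,10],[15,6],[23,0],[36,6],[46,20],[48,8],[50,0]]
[[1,5],[10,18],[14,10],[15,6],[23,0],[36,6],[45,14],[46,20],[48,8],[50,0]]
[[1,5],[10,18],[14,10],[15,6],[23,0],[28,10],[38,6],[45,14],[46,20],[48,8],[50,0]]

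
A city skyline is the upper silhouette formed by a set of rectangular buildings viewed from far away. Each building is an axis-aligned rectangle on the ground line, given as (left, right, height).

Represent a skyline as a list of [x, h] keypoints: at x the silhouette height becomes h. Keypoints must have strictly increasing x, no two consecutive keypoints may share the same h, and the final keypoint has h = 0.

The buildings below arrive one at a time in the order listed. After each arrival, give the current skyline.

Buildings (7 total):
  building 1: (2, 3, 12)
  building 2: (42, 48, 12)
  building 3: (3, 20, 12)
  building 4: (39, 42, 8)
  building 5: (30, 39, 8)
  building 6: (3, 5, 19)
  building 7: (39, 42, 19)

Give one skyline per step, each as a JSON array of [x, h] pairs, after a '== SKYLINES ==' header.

== SKYLINES ==
[[2,12],[3,0]]
[[2,12],[3,0],[42,12],[48,0]]
[[2,12],[20,0],[42,12],[48,0]]
[[2,12],[20,0],[39,8],[42,12],[48,0]]
[[2,12],[20,0],[30,8],[42,12],[48,0]]
[[2,12],[3,19],[5,12],[20,0],[30,8],[42,12],[48,0]]
[[2,12],[3,19],[5,12],[20,0],[30,8],[39,19],[42,12],[48,0]]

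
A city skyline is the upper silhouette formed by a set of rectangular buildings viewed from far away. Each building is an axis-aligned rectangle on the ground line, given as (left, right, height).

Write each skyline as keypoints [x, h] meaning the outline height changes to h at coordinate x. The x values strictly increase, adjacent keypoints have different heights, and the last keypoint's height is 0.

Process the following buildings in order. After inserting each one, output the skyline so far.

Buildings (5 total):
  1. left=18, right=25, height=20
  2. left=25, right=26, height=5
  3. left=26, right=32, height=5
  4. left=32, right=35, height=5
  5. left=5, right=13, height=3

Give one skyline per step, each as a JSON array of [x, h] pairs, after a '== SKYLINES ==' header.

== SKYLINES ==
[[18,20],[25,0]]
[[18,20],[25,5],[26,0]]
[[18,20],[25,5],[32,0]]
[[18,20],[25,5],[35,0]]
[[5,3],[13,0],[18,20],[25,5],[35,0]]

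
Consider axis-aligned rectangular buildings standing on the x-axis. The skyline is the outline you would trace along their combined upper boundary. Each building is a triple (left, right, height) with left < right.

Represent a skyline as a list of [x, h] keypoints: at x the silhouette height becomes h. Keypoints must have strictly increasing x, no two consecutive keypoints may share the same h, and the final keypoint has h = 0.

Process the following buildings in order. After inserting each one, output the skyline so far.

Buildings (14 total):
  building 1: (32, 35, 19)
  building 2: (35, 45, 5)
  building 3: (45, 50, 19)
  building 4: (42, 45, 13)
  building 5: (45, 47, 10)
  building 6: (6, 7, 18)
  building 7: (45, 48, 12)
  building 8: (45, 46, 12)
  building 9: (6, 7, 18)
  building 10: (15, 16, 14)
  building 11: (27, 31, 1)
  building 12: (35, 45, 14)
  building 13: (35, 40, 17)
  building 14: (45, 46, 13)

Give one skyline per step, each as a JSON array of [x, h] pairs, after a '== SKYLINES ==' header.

== SKYLINES ==
[[32,19],[35,0]]
[[32,19],[35,5],[45,0]]
[[32,19],[35,5],[45,19],[50,0]]
[[32,19],[35,5],[42,13],[45,19],[50,0]]
[[32,19],[35,5],[42,13],[45,19],[50,0]]
[[6,18],[7,0],[32,19],[35,5],[42,13],[45,19],[50,0]]
[[6,18],[7,0],[32,19],[35,5],[42,13],[45,19],[50,0]]
[[6,18],[7,0],[32,19],[35,5],[42,13],[45,19],[50,0]]
[[6,18],[7,0],[32,19],[35,5],[42,13],[45,19],[50,0]]
[[6,18],[7,0],[15,14],[16,0],[32,19],[35,5],[42,13],[45,19],[50,0]]
[[6,18],[7,0],[15,14],[16,0],[27,1],[31,0],[32,19],[35,5],[42,13],[45,19],[50,0]]
[[6,18],[7,0],[15,14],[16,0],[27,1],[31,0],[32,19],[35,14],[45,19],[50,0]]
[[6,18],[7,0],[15,14],[16,0],[27,1],[31,0],[32,19],[35,17],[40,14],[45,19],[50,0]]
[[6,18],[7,0],[15,14],[16,0],[27,1],[31,0],[32,19],[35,17],[40,14],[45,19],[50,0]]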